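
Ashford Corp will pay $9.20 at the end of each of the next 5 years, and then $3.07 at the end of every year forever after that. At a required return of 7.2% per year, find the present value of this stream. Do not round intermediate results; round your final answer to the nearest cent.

$67.64

PV of 5-year annuity: $9.20 × [1 − (1+0.072)^−5] / 0.072 = 37.52067
Perpetuity value at year 5: $3.07 / 0.072 = 42.63889
PV of perpetuity: 42.63889 / (1+0.072)^5 = 30.11840
Total PV = 37.52067 + 30.11840 = 67.63908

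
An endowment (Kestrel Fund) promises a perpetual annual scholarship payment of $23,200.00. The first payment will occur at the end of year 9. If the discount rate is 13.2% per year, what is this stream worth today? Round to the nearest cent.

$65184.24

Value at end of year 8: C / r = $23,200.00 / 0.132 = $175,757.5758
Discount to today: PV = $175,757.5758 / (1 + 0.132)^8 = $175,757.5758 / 2.696320 = $65,184.24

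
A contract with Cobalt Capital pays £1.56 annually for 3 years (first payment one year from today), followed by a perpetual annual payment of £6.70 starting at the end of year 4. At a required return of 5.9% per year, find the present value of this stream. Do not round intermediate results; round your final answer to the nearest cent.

£99.79

PV of 3-year annuity: £1.56 × [1 − (1+0.059)^−3] / 0.059 = 4.17763
Perpetuity value at year 3: £6.70 / 0.059 = 113.55932
PV of perpetuity: 113.55932 / (1+0.059)^3 = 95.61696
Total PV = 4.17763 + 95.61696 = 99.79458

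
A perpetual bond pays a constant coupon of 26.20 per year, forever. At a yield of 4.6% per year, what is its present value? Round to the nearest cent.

Level perpetuity: PV = C / r = 26.20 / 0.046 = 569.57

569.57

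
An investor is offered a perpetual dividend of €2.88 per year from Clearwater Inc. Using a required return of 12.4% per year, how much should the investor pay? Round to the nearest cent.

Level perpetuity: PV = C / r = €2.88 / 0.124 = €23.23

€23.23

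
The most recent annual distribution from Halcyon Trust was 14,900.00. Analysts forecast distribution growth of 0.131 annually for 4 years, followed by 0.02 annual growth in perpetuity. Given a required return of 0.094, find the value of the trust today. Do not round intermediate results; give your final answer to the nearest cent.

299416.88

D_1 = 16851.90000
D_2 = 19059.49890
D_3 = 21556.29326
D_4 = 24380.16767
Terminal value at year 4: TV = D_4×(1+g_2)/(r−g_2) = 24867.77103/0.074 = 336050.95981
P_0 = D_1/(1+r)^1 + D_2/(1+r)^2 + D_3/(1+r)^3 + D_4/(1+r)^4 + TV/(1+r)^4
    = 15403.93053 + 15924.90441 + 16463.49807 + 17020.30742 + 234604.23746 = 299416.87791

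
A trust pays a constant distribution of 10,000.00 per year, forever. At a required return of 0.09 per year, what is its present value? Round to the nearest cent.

111111.11

Level perpetuity: PV = C / r = 10,000.00 / 0.09 = 111,111.11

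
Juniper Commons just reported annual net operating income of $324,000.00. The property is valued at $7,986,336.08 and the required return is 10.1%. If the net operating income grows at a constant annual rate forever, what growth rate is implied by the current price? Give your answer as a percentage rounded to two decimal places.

P = D₀(1+g)/(r−g) ⇒ P(r−g) = D₀(1+g) ⇒ g(P+D₀) = P·r − D₀
g = (P·r − D₀)/(P + D₀) = ($7,986,336.08×0.101 − $324,000.00) / ($7,986,336.08 + $324,000.00) = 0.058075

5.81%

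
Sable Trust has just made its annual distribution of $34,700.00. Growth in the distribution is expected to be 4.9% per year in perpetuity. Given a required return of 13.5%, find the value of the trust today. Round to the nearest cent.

$423259.30

D₁ = D₀ × (1 + g) = $34,700.00 × 1.049 = $36,400.3000
Growing perpetuity: P = D₁ / (r − g) = $36,400.3000 / (0.135 − 0.049) = $423,259.30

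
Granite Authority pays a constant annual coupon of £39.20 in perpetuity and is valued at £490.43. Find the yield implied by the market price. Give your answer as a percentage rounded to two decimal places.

7.99%

P = C/r ⇒ r = C/P = £39.20/£490.43 = 0.079930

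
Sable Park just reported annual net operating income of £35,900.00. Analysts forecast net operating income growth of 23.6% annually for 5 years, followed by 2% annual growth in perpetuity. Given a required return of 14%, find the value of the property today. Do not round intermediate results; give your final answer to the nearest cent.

D_1 = 44372.40000
D_2 = 54844.28640
D_3 = 67787.53799
D_4 = 83785.39696
D_5 = 103558.75064
Terminal value at year 5: TV = D_5×(1+g_2)/(r−g_2) = 105629.92565/0.12 = 880249.38042
P_0 = D_1/(1+r)^1 + D_2/(1+r)^2 + D_3/(1+r)^3 + D_4/(1+r)^4 + D_5/(1+r)^5 + TV/(1+r)^5
    = 38923.15789 + 42200.89751 + 45754.65730 + 49607.68107 + 53785.17000 + 457173.94501 = 687445.50878

£687445.51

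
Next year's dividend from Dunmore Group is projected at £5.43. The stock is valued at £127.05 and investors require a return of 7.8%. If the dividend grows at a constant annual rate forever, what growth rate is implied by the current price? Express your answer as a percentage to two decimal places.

P = D₁/(r−g) ⇒ g = r − D₁/P = 0.078 − £5.43/£127.05 = 0.035261

3.53%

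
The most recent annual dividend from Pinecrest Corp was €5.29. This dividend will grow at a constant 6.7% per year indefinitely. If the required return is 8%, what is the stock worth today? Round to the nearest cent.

D₁ = D₀ × (1 + g) = €5.29 × 1.067 = €5.6444
Growing perpetuity: P = D₁ / (r − g) = €5.6444 / (0.08 − 0.067) = €434.19

€434.19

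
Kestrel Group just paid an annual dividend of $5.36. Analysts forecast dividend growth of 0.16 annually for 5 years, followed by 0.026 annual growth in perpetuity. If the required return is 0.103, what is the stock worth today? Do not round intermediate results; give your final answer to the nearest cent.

D_1 = 6.21760
D_2 = 7.21242
D_3 = 8.36640
D_4 = 9.70503
D_5 = 11.25783
Terminal value at year 5: TV = D_5×(1+g_2)/(r−g_2) = 11.55053/0.077 = 150.00695
P_0 = D_1/(1+r)^1 + D_2/(1+r)^2 + D_3/(1+r)^3 + D_4/(1+r)^4 + D_5/(1+r)^5 + TV/(1+r)^5
    = 5.63699 + 5.92829 + 6.23465 + 6.55684 + 6.89568 + 91.88271 = 123.13517

$123.14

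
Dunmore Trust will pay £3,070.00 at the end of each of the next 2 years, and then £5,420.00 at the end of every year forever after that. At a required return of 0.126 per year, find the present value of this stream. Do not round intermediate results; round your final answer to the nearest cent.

£39075.35

PV of 2-year annuity: £3,070.00 × [1 − (1+0.126)^−2] / 0.126 = 5147.83780
Perpetuity value at year 2: £5,420.00 / 0.126 = 43015.87302
PV of perpetuity: 43015.87302 / (1+0.126)^2 = 33927.50791
Total PV = 5147.83780 + 33927.50791 = 39075.34571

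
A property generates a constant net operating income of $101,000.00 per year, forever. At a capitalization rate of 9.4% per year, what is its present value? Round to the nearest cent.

Level perpetuity: PV = C / r = $101,000.00 / 0.094 = $1,074,468.09

$1074468.09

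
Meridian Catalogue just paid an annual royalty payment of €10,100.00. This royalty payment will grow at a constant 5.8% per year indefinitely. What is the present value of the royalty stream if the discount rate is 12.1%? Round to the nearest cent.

€169615.87

D₁ = D₀ × (1 + g) = €10,100.00 × 1.058 = €10,685.8000
Growing perpetuity: P = D₁ / (r − g) = €10,685.8000 / (0.121 − 0.058) = €169,615.87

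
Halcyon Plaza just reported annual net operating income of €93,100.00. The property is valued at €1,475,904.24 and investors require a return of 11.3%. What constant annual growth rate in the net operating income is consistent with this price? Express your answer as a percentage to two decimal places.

P = D₀(1+g)/(r−g) ⇒ P(r−g) = D₀(1+g) ⇒ g(P+D₀) = P·r − D₀
g = (P·r − D₀)/(P + D₀) = (€1,475,904.24×0.113 − €93,100.00) / (€1,475,904.24 + €93,100.00) = 0.046958

4.70%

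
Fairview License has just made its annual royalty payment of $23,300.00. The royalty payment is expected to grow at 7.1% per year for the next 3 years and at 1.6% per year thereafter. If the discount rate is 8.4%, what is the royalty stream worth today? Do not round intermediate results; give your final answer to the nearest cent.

D_1 = 24954.30000
D_2 = 26726.05530
D_3 = 28623.60523
Terminal value at year 3: TV = D_3×(1+g_2)/(r−g_2) = 29081.58291/0.068 = 427670.33691
P_0 = D_1/(1+r)^1 + D_2/(1+r)^2 + D_3/(1+r)^3 + TV/(1+r)^3
    = 23020.57196 + 22744.49499 + 22471.72890 + 335754.06712 = 403990.86297

$403990.86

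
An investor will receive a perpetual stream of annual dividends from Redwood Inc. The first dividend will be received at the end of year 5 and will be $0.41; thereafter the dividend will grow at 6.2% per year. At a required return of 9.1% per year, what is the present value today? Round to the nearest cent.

Value at end of year 4: C₁ / (r − g) = $0.41 / (0.091 − 0.062) = $14.1379
Discount to today: PV = $14.1379 / (1 + 0.091)^4 = $14.1379 / 1.416769 = $9.98

$9.98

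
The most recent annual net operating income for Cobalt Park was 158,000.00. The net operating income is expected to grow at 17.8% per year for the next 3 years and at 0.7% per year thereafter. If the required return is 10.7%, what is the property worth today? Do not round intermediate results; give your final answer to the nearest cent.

D_1 = 186124.00000
D_2 = 219254.07200
D_3 = 258281.29682
Terminal value at year 3: TV = D_3×(1+g_2)/(r−g_2) = 260089.26589/0.1 = 2600892.65894
P_0 = D_1/(1+r)^1 + D_2/(1+r)^2 + D_3/(1+r)^3 + TV/(1+r)^3
    = 168133.69467 + 178917.33724 + 190392.61361 + 1917253.61905 = 2454697.26456

2454697.26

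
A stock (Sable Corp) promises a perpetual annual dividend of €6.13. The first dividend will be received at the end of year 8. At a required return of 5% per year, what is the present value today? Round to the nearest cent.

Value at end of year 7: C / r = €6.13 / 0.05 = €122.6000
Discount to today: PV = €122.6000 / (1 + 0.05)^7 = €122.6000 / 1.407100 = €87.13

€87.13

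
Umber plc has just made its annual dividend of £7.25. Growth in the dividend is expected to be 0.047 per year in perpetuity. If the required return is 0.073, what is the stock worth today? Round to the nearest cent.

D₁ = D₀ × (1 + g) = £7.25 × 1.047 = £7.5908
Growing perpetuity: P = D₁ / (r − g) = £7.5908 / (0.073 − 0.047) = £291.95

£291.95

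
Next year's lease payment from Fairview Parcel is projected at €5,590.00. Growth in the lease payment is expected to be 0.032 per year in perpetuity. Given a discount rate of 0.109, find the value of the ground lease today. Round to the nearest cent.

Growing perpetuity: P = D₁ / (r − g) = €5,590.0000 / (0.109 − 0.032) = €72,597.40

€72597.40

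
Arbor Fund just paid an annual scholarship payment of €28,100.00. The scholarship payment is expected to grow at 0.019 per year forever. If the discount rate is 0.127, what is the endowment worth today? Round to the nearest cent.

€265128.70

D₁ = D₀ × (1 + g) = €28,100.00 × 1.019 = €28,633.9000
Growing perpetuity: P = D₁ / (r − g) = €28,633.9000 / (0.127 − 0.019) = €265,128.70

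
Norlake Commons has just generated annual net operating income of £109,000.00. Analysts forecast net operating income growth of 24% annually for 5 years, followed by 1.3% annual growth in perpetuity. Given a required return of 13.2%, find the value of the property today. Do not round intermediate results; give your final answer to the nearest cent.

£2185714.99

D_1 = 135160.00000
D_2 = 167598.40000
D_3 = 207822.01600
D_4 = 257699.29984
D_5 = 319547.13180
Terminal value at year 5: TV = D_5×(1+g_2)/(r−g_2) = 323701.24452/0.119 = 2720178.52534
P_0 = D_1/(1+r)^1 + D_2/(1+r)^2 + D_3/(1+r)^3 + D_4/(1+r)^4 + D_5/(1+r)^5 + TV/(1+r)^5
    = 119399.29329 + 130790.74530 + 143269.01428 + 156937.78950 + 171910.65280 + 1463407.48984 = 2185714.98501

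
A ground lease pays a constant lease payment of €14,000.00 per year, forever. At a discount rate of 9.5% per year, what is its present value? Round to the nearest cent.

€147368.42

Level perpetuity: PV = C / r = €14,000.00 / 0.095 = €147,368.42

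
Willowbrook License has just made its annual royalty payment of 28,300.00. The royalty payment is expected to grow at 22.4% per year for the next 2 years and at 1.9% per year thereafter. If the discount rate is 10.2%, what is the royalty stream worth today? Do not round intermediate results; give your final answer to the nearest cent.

D_1 = 34639.20000
D_2 = 42398.38080
Terminal value at year 2: TV = D_2×(1+g_2)/(r−g_2) = 43203.95004/0.083 = 520529.51850
P_0 = D_1/(1+r)^1 + D_2/(1+r)^2 + TV/(1+r)^2
    = 31433.03085 + 34912.91267 + 428629.61461 = 494975.55813

494975.56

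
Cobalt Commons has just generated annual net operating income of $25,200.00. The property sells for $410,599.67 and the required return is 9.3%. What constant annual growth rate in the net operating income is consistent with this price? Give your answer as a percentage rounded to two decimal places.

P = D₀(1+g)/(r−g) ⇒ P(r−g) = D₀(1+g) ⇒ g(P+D₀) = P·r − D₀
g = (P·r − D₀)/(P + D₀) = ($410,599.67×0.093 − $25,200.00) / ($410,599.67 + $25,200.00) = 0.029798

2.98%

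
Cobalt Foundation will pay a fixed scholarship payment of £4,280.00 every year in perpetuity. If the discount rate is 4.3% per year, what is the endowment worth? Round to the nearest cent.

Level perpetuity: PV = C / r = £4,280.00 / 0.043 = £99,534.88

£99534.88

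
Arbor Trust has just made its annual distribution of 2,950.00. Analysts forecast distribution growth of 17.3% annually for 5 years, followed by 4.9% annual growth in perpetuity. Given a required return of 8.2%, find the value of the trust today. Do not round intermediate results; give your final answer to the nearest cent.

159338.83

D_1 = 3460.35000
D_2 = 4058.99055
D_3 = 4761.19592
D_4 = 5584.88281
D_5 = 6551.06753
Terminal value at year 5: TV = D_5×(1+g_2)/(r−g_2) = 6872.06984/0.033 = 208244.54071
P_0 = D_1/(1+r)^1 + D_2/(1+r)^2 + D_3/(1+r)^3 + D_4/(1+r)^4 + D_5/(1+r)^5 + TV/(1+r)^5
    = 3198.10536 + 3467.07725 + 3758.67063 + 4074.78803 + 4417.49201 + 140422.70057 = 159338.83385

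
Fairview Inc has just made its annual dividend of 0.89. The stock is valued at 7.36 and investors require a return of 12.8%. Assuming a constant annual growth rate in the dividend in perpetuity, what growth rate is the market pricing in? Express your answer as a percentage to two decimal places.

0.63%

P = D₀(1+g)/(r−g) ⇒ P(r−g) = D₀(1+g) ⇒ g(P+D₀) = P·r − D₀
g = (P·r − D₀)/(P + D₀) = (7.36×0.128 − 0.89) / (7.36 + 0.89) = 0.006313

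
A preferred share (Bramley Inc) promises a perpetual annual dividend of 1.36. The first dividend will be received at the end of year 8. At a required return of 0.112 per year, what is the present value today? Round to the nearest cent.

5.78

Value at end of year 7: C / r = 1.36 / 0.112 = 12.1429
Discount to today: PV = 12.1429 / (1 + 0.112)^7 = 12.1429 / 2.102488 = 5.78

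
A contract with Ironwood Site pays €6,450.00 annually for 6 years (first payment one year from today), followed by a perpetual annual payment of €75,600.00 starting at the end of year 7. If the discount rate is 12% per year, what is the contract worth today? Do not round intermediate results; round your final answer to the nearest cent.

PV of 6-year annuity: €6,450.00 × [1 − (1+0.12)^−6] / 0.12 = 26518.57724
Perpetuity value at year 6: €75,600.00 / 0.12 = 630000.00000
PV of perpetuity: 630000.00000 / (1+0.12)^6 = 319177.60634
Total PV = 26518.57724 + 319177.60634 = 345696.18358

€345696.18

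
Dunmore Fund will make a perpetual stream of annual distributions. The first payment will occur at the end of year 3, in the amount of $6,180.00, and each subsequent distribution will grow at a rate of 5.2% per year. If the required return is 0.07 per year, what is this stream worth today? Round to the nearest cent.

$299880.63

Value at end of year 2: C₁ / (r − g) = $6,180.00 / (0.07 − 0.052) = $343,333.3333
Discount to today: PV = $343,333.3333 / (1 + 0.07)^2 = $343,333.3333 / 1.144900 = $299,880.63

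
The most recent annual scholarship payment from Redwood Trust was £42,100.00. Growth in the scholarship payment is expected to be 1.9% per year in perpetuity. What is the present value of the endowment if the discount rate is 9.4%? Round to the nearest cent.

D₁ = D₀ × (1 + g) = £42,100.00 × 1.019 = £42,899.9000
Growing perpetuity: P = D₁ / (r − g) = £42,899.9000 / (0.094 − 0.019) = £571,998.67

£571998.67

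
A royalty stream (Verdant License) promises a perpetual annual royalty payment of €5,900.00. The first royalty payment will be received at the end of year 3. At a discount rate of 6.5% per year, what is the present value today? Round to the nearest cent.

€80027.53

Value at end of year 2: C / r = €5,900.00 / 0.065 = €90,769.2308
Discount to today: PV = €90,769.2308 / (1 + 0.065)^2 = €90,769.2308 / 1.134225 = €80,027.53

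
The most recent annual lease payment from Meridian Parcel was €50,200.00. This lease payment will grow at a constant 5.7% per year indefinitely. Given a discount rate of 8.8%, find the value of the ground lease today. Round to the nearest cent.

D₁ = D₀ × (1 + g) = €50,200.00 × 1.057 = €53,061.4000
Growing perpetuity: P = D₁ / (r − g) = €53,061.4000 / (0.088 − 0.057) = €1,711,658.06

€1711658.06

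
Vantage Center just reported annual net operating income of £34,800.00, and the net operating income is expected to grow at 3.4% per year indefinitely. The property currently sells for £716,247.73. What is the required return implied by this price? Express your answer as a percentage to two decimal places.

8.42%

D₁ = £34,800.00 × 1.034 = £35,983.2000
P = D₁/(r − g) ⇒ r = D₁/P + g = £35,983.2000/£716,247.73 + 0.034 = 0.050238 + 0.034 = 0.084238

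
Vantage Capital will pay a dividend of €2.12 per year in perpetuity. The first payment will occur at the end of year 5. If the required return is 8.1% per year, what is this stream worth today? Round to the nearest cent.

Value at end of year 4: C / r = €2.12 / 0.081 = €26.1728
Discount to today: PV = €26.1728 / (1 + 0.081)^4 = €26.1728 / 1.365535 = €19.17

€19.17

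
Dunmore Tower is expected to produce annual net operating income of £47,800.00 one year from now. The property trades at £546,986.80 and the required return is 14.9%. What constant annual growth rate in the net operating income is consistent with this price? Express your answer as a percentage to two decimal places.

P = D₁/(r−g) ⇒ g = r − D₁/P = 0.149 − £47,800.00/£546,986.80 = 0.061612

6.16%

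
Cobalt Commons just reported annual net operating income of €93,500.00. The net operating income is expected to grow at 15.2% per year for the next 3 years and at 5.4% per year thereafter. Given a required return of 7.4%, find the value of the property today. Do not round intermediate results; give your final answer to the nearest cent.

D_1 = 107712.00000
D_2 = 124084.22400
D_3 = 142945.02605
Terminal value at year 3: TV = D_3×(1+g_2)/(r−g_2) = 150664.05745/0.02 = 7533202.87273
P_0 = D_1/(1+r)^1 + D_2/(1+r)^2 + D_3/(1+r)^3 + TV/(1+r)^3
    = 100290.50279 + 107574.17059 + 115386.81985 + 6080885.40636 = 6404136.89960

€6404136.90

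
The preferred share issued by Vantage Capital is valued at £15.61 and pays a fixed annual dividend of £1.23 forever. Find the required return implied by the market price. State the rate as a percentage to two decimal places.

7.88%

P = C/r ⇒ r = C/P = £1.23/£15.61 = 0.078796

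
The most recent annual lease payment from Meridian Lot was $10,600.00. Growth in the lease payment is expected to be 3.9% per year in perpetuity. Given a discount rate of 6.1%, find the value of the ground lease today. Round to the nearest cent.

D₁ = D₀ × (1 + g) = $10,600.00 × 1.039 = $11,013.4000
Growing perpetuity: P = D₁ / (r − g) = $11,013.4000 / (0.061 − 0.039) = $500,609.09

$500609.09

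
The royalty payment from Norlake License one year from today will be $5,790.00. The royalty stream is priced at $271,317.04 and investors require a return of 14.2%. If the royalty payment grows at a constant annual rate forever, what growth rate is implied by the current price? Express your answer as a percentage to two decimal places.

12.07%

P = D₁/(r−g) ⇒ g = r − D₁/P = 0.142 − $5,790.00/$271,317.04 = 0.120660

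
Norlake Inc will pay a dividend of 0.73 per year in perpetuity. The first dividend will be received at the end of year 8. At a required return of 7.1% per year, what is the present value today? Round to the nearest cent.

Value at end of year 7: C / r = 0.73 / 0.071 = 10.2817
Discount to today: PV = 10.2817 / (1 + 0.071)^7 = 10.2817 / 1.616316 = 6.36

6.36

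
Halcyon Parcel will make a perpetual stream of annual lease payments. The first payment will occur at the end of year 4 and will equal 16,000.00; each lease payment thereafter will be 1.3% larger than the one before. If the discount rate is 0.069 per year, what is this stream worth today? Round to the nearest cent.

Value at end of year 3: C₁ / (r − g) = 16,000.00 / (0.069 − 0.013) = 285,714.2857
Discount to today: PV = 285,714.2857 / (1 + 0.069)^3 = 285,714.2857 / 1.221612 = 233,883.10

233883.10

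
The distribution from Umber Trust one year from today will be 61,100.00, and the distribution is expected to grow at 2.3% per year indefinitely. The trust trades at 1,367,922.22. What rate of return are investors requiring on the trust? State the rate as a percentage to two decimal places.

6.77%

P = D₁/(r − g) ⇒ r = D₁/P + g = 61,100.0000/1,367,922.22 + 0.023 = 0.044666 + 0.023 = 0.067666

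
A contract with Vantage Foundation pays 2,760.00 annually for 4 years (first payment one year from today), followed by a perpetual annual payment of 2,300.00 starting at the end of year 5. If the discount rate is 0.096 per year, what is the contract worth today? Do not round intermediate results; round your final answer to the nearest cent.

PV of 4-year annuity: 2,760.00 × [1 − (1+0.096)^−4] / 0.096 = 8825.12376
Perpetuity value at year 4: 2,300.00 / 0.096 = 23958.33333
PV of perpetuity: 23958.33333 / (1+0.096)^4 = 16604.06353
Total PV = 8825.12376 + 16604.06353 = 25429.18729

25429.19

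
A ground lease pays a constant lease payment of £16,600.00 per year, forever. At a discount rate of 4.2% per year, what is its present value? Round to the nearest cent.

£395238.10

Level perpetuity: PV = C / r = £16,600.00 / 0.042 = £395,238.10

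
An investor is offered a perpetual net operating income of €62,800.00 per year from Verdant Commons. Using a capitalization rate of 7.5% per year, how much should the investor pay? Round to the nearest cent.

€837333.33

Level perpetuity: PV = C / r = €62,800.00 / 0.075 = €837,333.33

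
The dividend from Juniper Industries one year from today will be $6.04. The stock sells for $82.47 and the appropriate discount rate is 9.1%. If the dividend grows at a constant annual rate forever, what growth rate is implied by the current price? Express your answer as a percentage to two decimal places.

1.78%

P = D₁/(r−g) ⇒ g = r − D₁/P = 0.091 − $6.04/$82.47 = 0.017761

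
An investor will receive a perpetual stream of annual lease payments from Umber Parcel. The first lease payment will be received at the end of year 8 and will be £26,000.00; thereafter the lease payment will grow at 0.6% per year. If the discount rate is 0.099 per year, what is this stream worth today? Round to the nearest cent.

Value at end of year 7: C₁ / (r − g) = £26,000.00 / (0.099 − 0.006) = £279,569.8925
Discount to today: PV = £279,569.8925 / (1 + 0.099)^7 = £279,569.8925 / 1.936350 = £144,379.84

£144379.84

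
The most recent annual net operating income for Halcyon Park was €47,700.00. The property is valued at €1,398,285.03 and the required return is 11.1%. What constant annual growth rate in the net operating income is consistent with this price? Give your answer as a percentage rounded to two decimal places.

P = D₀(1+g)/(r−g) ⇒ P(r−g) = D₀(1+g) ⇒ g(P+D₀) = P·r − D₀
g = (P·r − D₀)/(P + D₀) = (€1,398,285.03×0.111 − €47,700.00) / (€1,398,285.03 + €47,700.00) = 0.074350

7.44%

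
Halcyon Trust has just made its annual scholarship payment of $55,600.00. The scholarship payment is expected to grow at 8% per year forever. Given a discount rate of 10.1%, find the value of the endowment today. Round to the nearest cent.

$2859428.57

D₁ = D₀ × (1 + g) = $55,600.00 × 1.08 = $60,048.0000
Growing perpetuity: P = D₁ / (r − g) = $60,048.0000 / (0.101 − 0.08) = $2,859,428.57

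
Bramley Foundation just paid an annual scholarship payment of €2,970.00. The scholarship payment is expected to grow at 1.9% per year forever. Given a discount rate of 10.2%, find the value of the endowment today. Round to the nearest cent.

D₁ = D₀ × (1 + g) = €2,970.00 × 1.019 = €3,026.4300
Growing perpetuity: P = D₁ / (r − g) = €3,026.4300 / (0.102 − 0.019) = €36,463.01

€36463.01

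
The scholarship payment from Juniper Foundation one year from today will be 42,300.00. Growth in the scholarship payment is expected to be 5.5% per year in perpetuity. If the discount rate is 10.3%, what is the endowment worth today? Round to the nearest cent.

881250.00

Growing perpetuity: P = D₁ / (r − g) = 42,300.0000 / (0.103 − 0.055) = 881,250.00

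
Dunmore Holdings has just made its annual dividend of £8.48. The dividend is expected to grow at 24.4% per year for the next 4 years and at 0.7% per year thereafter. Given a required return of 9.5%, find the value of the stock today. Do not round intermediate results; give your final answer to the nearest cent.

D_1 = 10.54912
D_2 = 13.12311
D_3 = 16.32514
D_4 = 20.30848
Terminal value at year 4: TV = D_4×(1+g_2)/(r−g_2) = 20.45064/0.088 = 232.39360
P_0 = D_1/(1+r)^1 + D_2/(1+r)^2 + D_3/(1+r)^3 + D_4/(1+r)^4 + TV/(1+r)^4
    = 9.63390 + 10.94481 + 12.43411 + 14.12606 + 161.64702 = 208.78589

£208.79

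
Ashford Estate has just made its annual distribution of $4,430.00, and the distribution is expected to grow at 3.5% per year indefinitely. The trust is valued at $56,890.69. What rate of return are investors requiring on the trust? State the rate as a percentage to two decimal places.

11.56%

D₁ = $4,430.00 × 1.035 = $4,585.0500
P = D₁/(r − g) ⇒ r = D₁/P + g = $4,585.0500/$56,890.69 + 0.035 = 0.080594 + 0.035 = 0.115594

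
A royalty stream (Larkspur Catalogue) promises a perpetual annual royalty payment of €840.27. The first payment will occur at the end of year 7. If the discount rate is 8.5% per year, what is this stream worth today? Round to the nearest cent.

€6059.29

Value at end of year 6: C / r = €840.27 / 0.085 = €9,885.5294
Discount to today: PV = €9,885.5294 / (1 + 0.085)^6 = €9,885.5294 / 1.631468 = €6,059.29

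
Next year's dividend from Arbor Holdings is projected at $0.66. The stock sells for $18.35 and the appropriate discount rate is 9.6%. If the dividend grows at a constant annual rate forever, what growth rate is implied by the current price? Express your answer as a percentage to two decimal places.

6.00%

P = D₁/(r−g) ⇒ g = r − D₁/P = 0.096 − $0.66/$18.35 = 0.060033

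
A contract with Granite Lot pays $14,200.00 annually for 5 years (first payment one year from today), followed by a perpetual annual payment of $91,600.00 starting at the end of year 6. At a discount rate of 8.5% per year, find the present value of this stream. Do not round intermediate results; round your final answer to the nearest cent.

PV of 5-year annuity: $14,200.00 × [1 − (1+0.085)^−5] / 0.085 = 55957.11752
Perpetuity value at year 5: $91,600.00 / 0.085 = 1077647.05882
PV of perpetuity: 1077647.05882 / (1+0.085)^5 = 716684.24439
Total PV = 55957.11752 + 716684.24439 = 772641.36191

$772641.36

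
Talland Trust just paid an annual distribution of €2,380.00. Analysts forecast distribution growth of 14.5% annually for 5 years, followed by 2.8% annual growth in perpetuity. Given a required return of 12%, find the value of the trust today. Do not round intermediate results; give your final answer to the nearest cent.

€42418.47

D_1 = 2725.10000
D_2 = 3120.23950
D_3 = 3572.67423
D_4 = 4090.71199
D_5 = 4683.86523
Terminal value at year 5: TV = D_5×(1+g_2)/(r−g_2) = 4815.01346/0.092 = 52337.10278
P_0 = D_1/(1+r)^1 + D_2/(1+r)^2 + D_3/(1+r)^3 + D_4/(1+r)^4 + D_5/(1+r)^5 + TV/(1+r)^5
    = 2433.12500 + 2487.43583 + 2542.95895 + 2599.72142 + 2657.75092 + 29697.47767 = 42418.46978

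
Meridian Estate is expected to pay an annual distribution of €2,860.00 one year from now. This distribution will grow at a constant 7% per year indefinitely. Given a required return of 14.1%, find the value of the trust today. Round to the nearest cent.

Growing perpetuity: P = D₁ / (r − g) = €2,860.0000 / (0.141 − 0.07) = €40,281.69

€40281.69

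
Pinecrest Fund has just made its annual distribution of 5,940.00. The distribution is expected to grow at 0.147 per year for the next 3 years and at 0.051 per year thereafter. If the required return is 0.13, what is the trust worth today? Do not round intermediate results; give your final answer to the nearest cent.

D_1 = 6813.18000
D_2 = 7814.71746
D_3 = 8963.48093
Terminal value at year 3: TV = D_3×(1+g_2)/(r−g_2) = 9420.61845/0.079 = 119248.33486
P_0 = D_1/(1+r)^1 + D_2/(1+r)^2 + D_3/(1+r)^3 + TV/(1+r)^3
    = 6029.36283 + 6120.07006 + 6212.14191 + 82645.07783 = 101006.65263

101006.65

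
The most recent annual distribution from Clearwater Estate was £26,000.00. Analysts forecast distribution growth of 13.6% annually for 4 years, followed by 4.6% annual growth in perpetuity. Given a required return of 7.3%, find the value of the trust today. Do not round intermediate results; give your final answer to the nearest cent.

£1385669.76

D_1 = 29536.00000
D_2 = 33552.89600
D_3 = 38116.08986
D_4 = 43299.87808
Terminal value at year 4: TV = D_4×(1+g_2)/(r−g_2) = 45291.67247/0.027 = 1677469.35066
P_0 = D_1/(1+r)^1 + D_2/(1+r)^2 + D_3/(1+r)^3 + D_4/(1+r)^4 + TV/(1+r)^4
    = 27526.56104 + 29142.75242 + 30853.83667 + 32665.38533 + 1265481.22424 = 1385669.75971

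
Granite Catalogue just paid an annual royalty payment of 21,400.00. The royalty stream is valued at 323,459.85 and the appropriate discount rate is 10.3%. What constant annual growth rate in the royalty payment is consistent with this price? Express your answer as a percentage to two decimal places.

P = D₀(1+g)/(r−g) ⇒ P(r−g) = D₀(1+g) ⇒ g(P+D₀) = P·r − D₀
g = (P·r − D₀)/(P + D₀) = (323,459.85×0.103 − 21,400.00) / (323,459.85 + 21,400.00) = 0.034554

3.46%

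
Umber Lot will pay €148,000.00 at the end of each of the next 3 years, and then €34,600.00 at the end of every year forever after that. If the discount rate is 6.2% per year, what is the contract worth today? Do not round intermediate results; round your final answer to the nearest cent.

PV of 3-year annuity: €148,000.00 × [1 − (1+0.062)^−3] / 0.062 = 394146.44107
Perpetuity value at year 3: €34,600.00 / 0.062 = 558064.51613
PV of perpetuity: 558064.51613 / (1+0.062)^3 = 465919.46977
Total PV = 394146.44107 + 465919.46977 = 860065.91084

€860065.91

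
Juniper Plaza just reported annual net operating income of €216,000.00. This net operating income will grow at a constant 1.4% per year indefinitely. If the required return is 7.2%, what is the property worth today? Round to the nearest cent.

€3776275.86

D₁ = D₀ × (1 + g) = €216,000.00 × 1.014 = €219,024.0000
Growing perpetuity: P = D₁ / (r − g) = €219,024.0000 / (0.072 − 0.014) = €3,776,275.86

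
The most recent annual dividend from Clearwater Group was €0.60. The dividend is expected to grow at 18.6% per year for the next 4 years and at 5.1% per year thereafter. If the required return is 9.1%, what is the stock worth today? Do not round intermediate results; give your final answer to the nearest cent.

€24.99

D_1 = 0.71160
D_2 = 0.84396
D_3 = 1.00093
D_4 = 1.18711
Terminal value at year 4: TV = D_4×(1+g_2)/(r−g_2) = 1.24765/0.04 = 31.19125
P_0 = D_1/(1+r)^1 + D_2/(1+r)^2 + D_3/(1+r)^3 + D_4/(1+r)^4 + TV/(1+r)^4
    = 0.65225 + 0.70904 + 0.77078 + 0.83790 + 22.01576 = 24.98573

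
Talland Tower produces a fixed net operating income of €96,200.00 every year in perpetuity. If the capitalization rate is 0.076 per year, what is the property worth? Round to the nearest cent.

€1265789.47

Level perpetuity: PV = C / r = €96,200.00 / 0.076 = €1,265,789.47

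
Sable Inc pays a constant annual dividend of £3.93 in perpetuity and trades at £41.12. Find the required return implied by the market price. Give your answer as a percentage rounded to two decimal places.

P = C/r ⇒ r = C/P = £3.93/£41.12 = 0.095574

9.56%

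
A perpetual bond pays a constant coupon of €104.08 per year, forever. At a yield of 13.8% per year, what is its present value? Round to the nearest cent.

Level perpetuity: PV = C / r = €104.08 / 0.138 = €754.20

€754.20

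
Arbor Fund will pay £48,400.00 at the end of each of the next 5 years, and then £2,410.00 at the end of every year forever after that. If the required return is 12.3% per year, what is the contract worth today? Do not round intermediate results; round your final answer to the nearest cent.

PV of 5-year annuity: £48,400.00 × [1 − (1+0.123)^−5] / 0.123 = 173182.25286
Perpetuity value at year 5: £2,410.00 / 0.123 = 19593.49593
PV of perpetuity: 19593.49593 / (1+0.123)^5 = 10970.16475
Total PV = 173182.25286 + 10970.16475 = 184152.41761

£184152.42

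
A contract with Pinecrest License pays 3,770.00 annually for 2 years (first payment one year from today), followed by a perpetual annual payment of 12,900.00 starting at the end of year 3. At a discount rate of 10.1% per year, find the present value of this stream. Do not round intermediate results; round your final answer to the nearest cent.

PV of 2-year annuity: 3,770.00 × [1 − (1+0.101)^−2] / 0.101 = 6534.20514
Perpetuity value at year 2: 12,900.00 / 0.101 = 127722.77228
PV of perpetuity: 127722.77228 / (1+0.101)^2 = 105364.35152
Total PV = 6534.20514 + 105364.35152 = 111898.55666

111898.56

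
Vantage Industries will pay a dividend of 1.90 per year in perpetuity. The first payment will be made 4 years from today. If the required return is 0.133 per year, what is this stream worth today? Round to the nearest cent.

9.82

Value at end of year 3: C / r = 1.90 / 0.133 = 14.2857
Discount to today: PV = 14.2857 / (1 + 0.133)^3 = 14.2857 / 1.454420 = 9.82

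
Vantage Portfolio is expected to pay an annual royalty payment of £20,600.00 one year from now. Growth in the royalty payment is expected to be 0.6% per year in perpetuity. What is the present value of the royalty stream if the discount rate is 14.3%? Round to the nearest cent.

Growing perpetuity: P = D₁ / (r − g) = £20,600.0000 / (0.143 − 0.006) = £150,364.96

£150364.96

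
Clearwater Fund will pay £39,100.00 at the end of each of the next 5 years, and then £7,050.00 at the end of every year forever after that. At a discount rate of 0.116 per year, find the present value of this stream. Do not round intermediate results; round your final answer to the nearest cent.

PV of 5-year annuity: £39,100.00 × [1 − (1+0.116)^−5] / 0.116 = 142354.68907
Perpetuity value at year 5: £7,050.00 / 0.116 = 60775.86207
PV of perpetuity: 60775.86207 / (1+0.116)^5 = 35108.32862
Total PV = 142354.68907 + 35108.32862 = 177463.01768

£177463.02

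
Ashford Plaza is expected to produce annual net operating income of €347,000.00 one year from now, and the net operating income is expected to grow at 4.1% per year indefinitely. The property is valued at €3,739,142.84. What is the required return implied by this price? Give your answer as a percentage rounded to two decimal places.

13.38%

P = D₁/(r − g) ⇒ r = D₁/P + g = €347,000.0000/€3,739,142.84 + 0.041 = 0.092802 + 0.041 = 0.133802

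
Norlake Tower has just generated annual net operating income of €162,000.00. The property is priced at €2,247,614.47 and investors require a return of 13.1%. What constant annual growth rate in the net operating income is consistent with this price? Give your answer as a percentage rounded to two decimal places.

5.50%

P = D₀(1+g)/(r−g) ⇒ P(r−g) = D₀(1+g) ⇒ g(P+D₀) = P·r − D₀
g = (P·r − D₀)/(P + D₀) = (€2,247,614.47×0.131 − €162,000.00) / (€2,247,614.47 + €162,000.00) = 0.054962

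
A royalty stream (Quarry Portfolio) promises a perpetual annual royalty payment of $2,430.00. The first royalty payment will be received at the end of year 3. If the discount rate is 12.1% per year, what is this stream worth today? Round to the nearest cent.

Value at end of year 2: C / r = $2,430.00 / 0.121 = $20,082.6446
Discount to today: PV = $20,082.6446 / (1 + 0.121)^2 = $20,082.6446 / 1.256641 = $15,981.21

$15981.21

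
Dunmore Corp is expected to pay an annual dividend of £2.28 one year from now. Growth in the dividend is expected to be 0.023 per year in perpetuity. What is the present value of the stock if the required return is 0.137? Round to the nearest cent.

£20.00

Growing perpetuity: P = D₁ / (r − g) = £2.2800 / (0.137 − 0.023) = £20.00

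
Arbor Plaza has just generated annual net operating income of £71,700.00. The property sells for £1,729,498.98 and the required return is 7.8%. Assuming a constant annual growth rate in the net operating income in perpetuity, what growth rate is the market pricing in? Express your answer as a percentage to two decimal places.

P = D₀(1+g)/(r−g) ⇒ P(r−g) = D₀(1+g) ⇒ g(P+D₀) = P·r − D₀
g = (P·r − D₀)/(P + D₀) = (£1,729,498.98×0.078 − £71,700.00) / (£1,729,498.98 + £71,700.00) = 0.035088

3.51%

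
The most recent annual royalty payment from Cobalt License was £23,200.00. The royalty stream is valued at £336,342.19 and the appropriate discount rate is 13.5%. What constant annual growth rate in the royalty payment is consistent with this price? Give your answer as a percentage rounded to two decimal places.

6.18%

P = D₀(1+g)/(r−g) ⇒ P(r−g) = D₀(1+g) ⇒ g(P+D₀) = P·r − D₀
g = (P·r − D₀)/(P + D₀) = (£336,342.19×0.135 − £23,200.00) / (£336,342.19 + £23,200.00) = 0.061762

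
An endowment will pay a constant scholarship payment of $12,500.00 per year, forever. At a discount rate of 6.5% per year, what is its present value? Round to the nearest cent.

Level perpetuity: PV = C / r = $12,500.00 / 0.065 = $192,307.69

$192307.69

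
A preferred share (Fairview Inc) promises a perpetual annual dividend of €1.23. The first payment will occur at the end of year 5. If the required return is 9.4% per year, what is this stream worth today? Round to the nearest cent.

€9.13

Value at end of year 4: C / r = €1.23 / 0.094 = €13.0851
Discount to today: PV = €13.0851 / (1 + 0.094)^4 = €13.0851 / 1.432416 = €9.13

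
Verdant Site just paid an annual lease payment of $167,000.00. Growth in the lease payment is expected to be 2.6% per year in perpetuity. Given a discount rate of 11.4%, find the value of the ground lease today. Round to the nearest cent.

D₁ = D₀ × (1 + g) = $167,000.00 × 1.026 = $171,342.0000
Growing perpetuity: P = D₁ / (r − g) = $171,342.0000 / (0.114 − 0.026) = $1,947,068.18

$1947068.18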